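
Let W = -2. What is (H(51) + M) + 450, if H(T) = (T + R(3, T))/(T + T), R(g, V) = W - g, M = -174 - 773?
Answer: -25324/51 ≈ -496.55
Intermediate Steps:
M = -947
R(g, V) = -2 - g
H(T) = (-5 + T)/(2*T) (H(T) = (T + (-2 - 1*3))/(T + T) = (T + (-2 - 3))/((2*T)) = (T - 5)*(1/(2*T)) = (-5 + T)*(1/(2*T)) = (-5 + T)/(2*T))
(H(51) + M) + 450 = ((½)*(-5 + 51)/51 - 947) + 450 = ((½)*(1/51)*46 - 947) + 450 = (23/51 - 947) + 450 = -48274/51 + 450 = -25324/51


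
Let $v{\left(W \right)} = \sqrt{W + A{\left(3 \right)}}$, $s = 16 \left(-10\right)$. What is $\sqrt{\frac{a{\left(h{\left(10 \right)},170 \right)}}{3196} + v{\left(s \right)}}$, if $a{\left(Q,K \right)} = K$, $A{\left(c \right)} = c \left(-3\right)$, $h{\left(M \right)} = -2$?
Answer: $\frac{\sqrt{470 + 114868 i}}{94} \approx 2.5547 + 2.5443 i$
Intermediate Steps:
$s = -160$
$A{\left(c \right)} = - 3 c$
$v{\left(W \right)} = \sqrt{-9 + W}$ ($v{\left(W \right)} = \sqrt{W - 9} = \sqrt{-9 + W}$)
$\sqrt{\frac{a{\left(h{\left(10 \right)},170 \right)}}{3196} + v{\left(s \right)}} = \sqrt{\frac{170}{3196} + \sqrt{-9 - 160}} = \sqrt{170 \cdot \frac{1}{3196} + \sqrt{-169}} = \sqrt{\frac{5}{94} + 13 i}$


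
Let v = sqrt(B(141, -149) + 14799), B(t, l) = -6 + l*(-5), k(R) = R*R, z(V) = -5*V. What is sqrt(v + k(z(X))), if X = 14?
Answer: sqrt(4900 + sqrt(15538)) ≈ 70.885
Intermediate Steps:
k(R) = R**2
B(t, l) = -6 - 5*l
v = sqrt(15538) (v = sqrt((-6 - 5*(-149)) + 14799) = sqrt((-6 + 745) + 14799) = sqrt(739 + 14799) = sqrt(15538) ≈ 124.65)
sqrt(v + k(z(X))) = sqrt(sqrt(15538) + (-5*14)**2) = sqrt(sqrt(15538) + (-70)**2) = sqrt(sqrt(15538) + 4900) = sqrt(4900 + sqrt(15538))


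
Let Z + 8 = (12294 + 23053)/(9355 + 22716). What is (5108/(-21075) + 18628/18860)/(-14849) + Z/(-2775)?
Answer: 4373685468598/1795792269915965 ≈ 0.0024355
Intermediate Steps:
Z = -17017/2467 (Z = -8 + (12294 + 23053)/(9355 + 22716) = -8 + 35347/32071 = -8 + 35347*(1/32071) = -8 + 2719/2467 = -17017/2467 ≈ -6.8979)
(5108/(-21075) + 18628/18860)/(-14849) + Z/(-2775) = (5108/(-21075) + 18628/18860)/(-14849) - 17017/2467/(-2775) = (5108*(-1/21075) + 18628*(1/18860))*(-1/14849) - 17017/2467*(-1/2775) = (-5108/21075 + 4657/4715)*(-1/14849) + 17017/6845925 = (14812411/19873725)*(-1/14849) + 17017/6845925 = -14812411/295104942525 + 17017/6845925 = 4373685468598/1795792269915965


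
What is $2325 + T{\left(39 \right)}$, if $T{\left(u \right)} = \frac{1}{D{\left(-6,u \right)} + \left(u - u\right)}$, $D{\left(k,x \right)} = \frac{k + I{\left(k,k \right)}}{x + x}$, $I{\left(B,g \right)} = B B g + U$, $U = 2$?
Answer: $\frac{255711}{110} \approx 2324.6$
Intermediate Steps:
$I{\left(B,g \right)} = 2 + g B^{2}$ ($I{\left(B,g \right)} = B B g + 2 = B^{2} g + 2 = g B^{2} + 2 = 2 + g B^{2}$)
$D{\left(k,x \right)} = \frac{2 + k + k^{3}}{2 x}$ ($D{\left(k,x \right)} = \frac{k + \left(2 + k k^{2}\right)}{x + x} = \frac{k + \left(2 + k^{3}\right)}{2 x} = \left(2 + k + k^{3}\right) \frac{1}{2 x} = \frac{2 + k + k^{3}}{2 x}$)
$T{\left(u \right)} = - \frac{u}{110}$ ($T{\left(u \right)} = \frac{1}{\frac{2 - 6 + \left(-6\right)^{3}}{2 u} + \left(u - u\right)} = \frac{1}{\frac{2 - 6 - 216}{2 u} + 0} = \frac{1}{\frac{1}{2} \frac{1}{u} \left(-220\right) + 0} = \frac{1}{- \frac{110}{u} + 0} = \frac{1}{\left(-110\right) \frac{1}{u}} = - \frac{u}{110}$)
$2325 + T{\left(39 \right)} = 2325 - \frac{39}{110} = \frac{255711}{110}$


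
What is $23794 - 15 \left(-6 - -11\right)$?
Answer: $23719$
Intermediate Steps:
$23794 - 15 \left(-6 - -11\right) = 23794 - 15 \left(-6 + 11\right) = 23794 - 75 = 23719$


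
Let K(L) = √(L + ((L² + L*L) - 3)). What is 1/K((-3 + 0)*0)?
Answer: -I*√3/3 ≈ -0.57735*I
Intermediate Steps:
K(L) = √(-3 + L + 2*L²) (K(L) = √(L + ((L² + L²) - 3)) = √(L + (2*L² - 3)) = √(L + (-3 + 2*L²)) = √(-3 + L + 2*L²))
1/K((-3 + 0)*0) = 1/(√(-3 + (-3 + 0)*0 + 2*((-3 + 0)*0)²)) = 1/(√(-3 - 3*0 + 2*(-3*0)²)) = 1/(√(-3 + 0 + 2*0²)) = 1/(√(-3 + 0 + 2*0)) = 1/(√(-3 + 0 + 0)) = 1/(√(-3)) = 1/(I*√3) = -I*√3/3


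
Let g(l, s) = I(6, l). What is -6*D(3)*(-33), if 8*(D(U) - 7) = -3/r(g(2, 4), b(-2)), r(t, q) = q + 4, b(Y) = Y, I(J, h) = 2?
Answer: 10791/8 ≈ 1348.9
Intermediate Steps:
g(l, s) = 2
r(t, q) = 4 + q
D(U) = 109/16 (D(U) = 7 + (-3/(4 - 2))/8 = 7 + (-3/2)/8 = 7 + (-3*1/2)/8 = 7 + (1/8)*(-3/2) = 7 - 3/16 = 109/16)
-6*D(3)*(-33) = -6*109/16*(-33) = -327/8*(-33) = 10791/8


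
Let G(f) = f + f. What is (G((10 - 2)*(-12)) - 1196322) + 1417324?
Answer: 220810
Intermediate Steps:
G(f) = 2*f
(G((10 - 2)*(-12)) - 1196322) + 1417324 = (2*((10 - 2)*(-12)) - 1196322) + 1417324 = (2*(8*(-12)) - 1196322) + 1417324 = (2*(-96) - 1196322) + 1417324 = (-192 - 1196322) + 1417324 = -1196514 + 1417324 = 220810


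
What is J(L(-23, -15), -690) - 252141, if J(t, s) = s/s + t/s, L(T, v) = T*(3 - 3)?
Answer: -252140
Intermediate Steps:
L(T, v) = 0 (L(T, v) = T*0 = 0)
J(t, s) = 1 + t/s
J(L(-23, -15), -690) - 252141 = (-690 + 0)/(-690) - 252141 = -1/690*(-690) - 252141 = 1 - 252141 = -252140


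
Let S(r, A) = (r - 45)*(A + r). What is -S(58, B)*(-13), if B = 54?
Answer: 18928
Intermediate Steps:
S(r, A) = (-45 + r)*(A + r)
-S(58, B)*(-13) = -(58**2 - 45*54 - 45*58 + 54*58)*(-13) = -(3364 - 2430 - 2610 + 3132)*(-13) = -1456*(-13) = -1*(-18928) = 18928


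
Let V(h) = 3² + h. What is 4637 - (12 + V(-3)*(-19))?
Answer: 4739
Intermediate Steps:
V(h) = 9 + h
4637 - (12 + V(-3)*(-19)) = 4637 - (12 + (9 - 3)*(-19)) = 4637 - (12 + 6*(-19)) = 4637 - (12 - 114) = 4637 - 1*(-102) = 4637 + 102 = 4739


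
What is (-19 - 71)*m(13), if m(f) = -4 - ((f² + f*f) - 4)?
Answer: 30420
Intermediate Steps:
m(f) = -2*f² (m(f) = -4 - ((f² + f²) - 4) = -4 - (2*f² - 4) = -4 - (-4 + 2*f²) = -4 + (4 - 2*f²) = -2*f²)
(-19 - 71)*m(13) = (-19 - 71)*(-2*13²) = -(-180)*169 = -90*(-338) = 30420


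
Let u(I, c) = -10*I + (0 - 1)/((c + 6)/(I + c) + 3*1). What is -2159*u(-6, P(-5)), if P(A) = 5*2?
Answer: -904621/7 ≈ -1.2923e+5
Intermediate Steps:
P(A) = 10
u(I, c) = -1/(3 + (6 + c)/(I + c)) - 10*I (u(I, c) = -10*I - 1/((6 + c)/(I + c) + 3) = -10*I - 1/(3 + (6 + c)/(I + c)) = -1/(3 + (6 + c)/(I + c)) - 10*I)
-2159*u(-6, P(-5)) = -2159*(-1*10 - 61*(-6) - 30*(-6)² - 40*(-6)*10)/(6 + 3*(-6) + 4*10) = -2159*(-10 + 366 - 30*36 + 2400)/(6 - 18 + 40) = -2159*(-10 + 366 - 1080 + 2400)/28 = -2159*1676/28 = -2159*419/7 = -904621/7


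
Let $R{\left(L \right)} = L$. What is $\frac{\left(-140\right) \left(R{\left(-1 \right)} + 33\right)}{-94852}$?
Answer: $\frac{1120}{23713} \approx 0.047231$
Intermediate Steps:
$\frac{\left(-140\right) \left(R{\left(-1 \right)} + 33\right)}{-94852} = \frac{\left(-140\right) \left(-1 + 33\right)}{-94852} = \left(-140\right) 32 \left(- \frac{1}{94852}\right) = \left(-4480\right) \left(- \frac{1}{94852}\right) = \frac{1120}{23713}$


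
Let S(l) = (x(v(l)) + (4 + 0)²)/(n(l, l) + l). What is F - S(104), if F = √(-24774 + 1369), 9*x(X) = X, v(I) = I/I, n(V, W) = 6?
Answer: -29/198 + I*√23405 ≈ -0.14646 + 152.99*I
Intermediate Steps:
v(I) = 1
x(X) = X/9
F = I*√23405 (F = √(-23405) = I*√23405 ≈ 152.99*I)
S(l) = 145/(9*(6 + l)) (S(l) = ((⅑)*1 + (4 + 0)²)/(6 + l) = (⅑ + 4²)/(6 + l) = (⅑ + 16)/(6 + l) = 145/(9*(6 + l)))
F - S(104) = I*√23405 - 145/(9*(6 + 104)) = I*√23405 - 145/(9*110) = I*√23405 - 1*29/198 = I*√23405 - 29/198 = -29/198 + I*√23405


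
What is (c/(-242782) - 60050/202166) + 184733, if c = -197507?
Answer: 4533569780194629/24541132906 ≈ 1.8473e+5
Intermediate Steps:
(c/(-242782) - 60050/202166) + 184733 = (-197507/(-242782) - 60050/202166) + 184733 = (-197507*(-1/242782) - 60050*1/202166) + 184733 = (197507/242782 - 30025/101083) + 184733 = 12675070531/24541132906 + 184733 = 4533569780194629/24541132906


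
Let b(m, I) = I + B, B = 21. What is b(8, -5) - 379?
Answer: -363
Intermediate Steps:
b(m, I) = 21 + I (b(m, I) = I + 21 = 21 + I)
b(8, -5) - 379 = (21 - 5) - 379 = 16 - 379 = -363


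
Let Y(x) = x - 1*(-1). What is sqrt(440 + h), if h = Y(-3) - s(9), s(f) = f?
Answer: sqrt(429) ≈ 20.712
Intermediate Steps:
Y(x) = 1 + x (Y(x) = x + 1 = 1 + x)
h = -11 (h = (1 - 3) - 1*9 = -2 - 9 = -11)
sqrt(440 + h) = sqrt(440 - 11) = sqrt(429)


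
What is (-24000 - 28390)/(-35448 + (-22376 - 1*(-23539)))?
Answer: 10478/6857 ≈ 1.5281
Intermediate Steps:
(-24000 - 28390)/(-35448 + (-22376 - 1*(-23539))) = -52390/(-35448 + (-22376 + 23539)) = -52390/(-35448 + 1163) = -52390/(-34285) = -52390*(-1/34285) = 10478/6857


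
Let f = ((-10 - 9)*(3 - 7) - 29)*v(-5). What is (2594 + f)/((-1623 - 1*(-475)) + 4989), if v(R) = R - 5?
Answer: 2124/3841 ≈ 0.55298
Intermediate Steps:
v(R) = -5 + R
f = -470 (f = ((-10 - 9)*(3 - 7) - 29)*(-5 - 5) = (-19*(-4) - 29)*(-10) = (76 - 29)*(-10) = 47*(-10) = -470)
(2594 + f)/((-1623 - 1*(-475)) + 4989) = (2594 - 470)/((-1623 - 1*(-475)) + 4989) = 2124/((-1623 + 475) + 4989) = 2124/(-1148 + 4989) = 2124/3841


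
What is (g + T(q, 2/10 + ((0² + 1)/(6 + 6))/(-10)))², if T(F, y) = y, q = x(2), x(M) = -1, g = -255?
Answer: 934952929/14400 ≈ 64927.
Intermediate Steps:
q = -1
(g + T(q, 2/10 + ((0² + 1)/(6 + 6))/(-10)))² = (-255 + (2/10 + ((0² + 1)/(6 + 6))/(-10)))² = (-255 + (2*(⅒) + ((0 + 1)/12)*(-⅒)))² = (-255 + (⅕ + (1*(1/12))*(-⅒)))² = (-255 + (⅕ + (1/12)*(-⅒)))² = (-255 + (⅕ - 1/120))² = (-255 + 23/120)² = (-30577/120)² = 934952929/14400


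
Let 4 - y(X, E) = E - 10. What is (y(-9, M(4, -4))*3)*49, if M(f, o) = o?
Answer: 2646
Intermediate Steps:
y(X, E) = 14 - E (y(X, E) = 4 - (E - 10) = 4 - (-10 + E) = 4 + (10 - E) = 14 - E)
(y(-9, M(4, -4))*3)*49 = ((14 - 1*(-4))*3)*49 = ((14 + 4)*3)*49 = (18*3)*49 = 54*49 = 2646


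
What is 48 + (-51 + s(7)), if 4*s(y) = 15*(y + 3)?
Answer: 69/2 ≈ 34.500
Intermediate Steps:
s(y) = 45/4 + 15*y/4 (s(y) = (15*(y + 3))/4 = (15*(3 + y))/4 = (45 + 15*y)/4 = 45/4 + 15*y/4)
48 + (-51 + s(7)) = 48 + (-51 + (45/4 + (15/4)*7)) = 48 + (-51 + (45/4 + 105/4)) = 48 + (-51 + 75/2) = 48 - 27/2 = 69/2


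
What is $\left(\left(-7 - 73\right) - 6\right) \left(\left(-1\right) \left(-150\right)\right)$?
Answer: $-12900$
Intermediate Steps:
$\left(\left(-7 - 73\right) - 6\right) \left(\left(-1\right) \left(-150\right)\right) = \left(\left(-7 - 73\right) - 6\right) 150 = \left(-80 - 6\right) 150 = \left(-86\right) 150 = -12900$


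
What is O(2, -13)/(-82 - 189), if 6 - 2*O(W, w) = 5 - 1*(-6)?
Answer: 5/542 ≈ 0.0092251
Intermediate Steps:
O(W, w) = -5/2 (O(W, w) = 3 - (5 - 1*(-6))/2 = 3 - (5 + 6)/2 = 3 - ½*11 = 3 - 11/2 = -5/2)
O(2, -13)/(-82 - 189) = -5/2/(-82 - 189) = -5/2/(-271) = -1/271*(-5/2) = 5/542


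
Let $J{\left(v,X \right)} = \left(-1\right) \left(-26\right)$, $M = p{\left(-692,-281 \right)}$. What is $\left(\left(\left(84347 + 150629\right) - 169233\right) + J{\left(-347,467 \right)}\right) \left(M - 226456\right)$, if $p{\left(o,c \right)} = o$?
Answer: $-14939296812$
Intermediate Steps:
$M = -692$
$J{\left(v,X \right)} = 26$
$\left(\left(\left(84347 + 150629\right) - 169233\right) + J{\left(-347,467 \right)}\right) \left(M - 226456\right) = \left(\left(\left(84347 + 150629\right) - 169233\right) + 26\right) \left(-692 - 226456\right) = \left(\left(234976 - 169233\right) + 26\right) \left(-227148\right) = \left(65743 + 26\right) \left(-227148\right) = 65769 \left(-227148\right) = -14939296812$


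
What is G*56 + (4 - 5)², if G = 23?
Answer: 1289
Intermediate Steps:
G*56 + (4 - 5)² = 23*56 + (4 - 5)² = 1288 + (-1)² = 1288 + 1 = 1289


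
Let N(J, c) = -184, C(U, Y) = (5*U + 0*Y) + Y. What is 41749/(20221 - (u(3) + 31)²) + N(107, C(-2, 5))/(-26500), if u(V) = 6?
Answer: 277454317/124894500 ≈ 2.2215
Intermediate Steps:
C(U, Y) = Y + 5*U (C(U, Y) = (5*U + 0) + Y = 5*U + Y = Y + 5*U)
41749/(20221 - (u(3) + 31)²) + N(107, C(-2, 5))/(-26500) = 41749/(20221 - (6 + 31)²) - 184/(-26500) = 41749/(20221 - 1*37²) - 184*(-1/26500) = 41749/(20221 - 1*1369) + 46/6625 = 41749/(20221 - 1369) + 46/6625 = 41749/18852 + 46/6625 = 277454317/124894500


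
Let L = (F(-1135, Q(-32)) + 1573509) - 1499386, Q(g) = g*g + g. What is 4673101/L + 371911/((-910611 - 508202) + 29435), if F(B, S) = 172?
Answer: 2155024197811/34407946170 ≈ 62.632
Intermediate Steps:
Q(g) = g + g² (Q(g) = g² + g = g + g²)
L = 74295 (L = (172 + 1573509) - 1499386 = 1573681 - 1499386 = 74295)
4673101/L + 371911/((-910611 - 508202) + 29435) = 4673101/74295 + 371911/((-910611 - 508202) + 29435) = 4673101*(1/74295) + 371911/(-1418813 + 29435) = 4673101/74295 + 371911/(-1389378) = 4673101/74295 + 371911*(-1/1389378) = 4673101/74295 - 371911/1389378 = 2155024197811/34407946170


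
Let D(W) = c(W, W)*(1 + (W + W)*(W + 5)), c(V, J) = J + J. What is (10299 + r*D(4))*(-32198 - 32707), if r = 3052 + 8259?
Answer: -429406482315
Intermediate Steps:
c(V, J) = 2*J
r = 11311
D(W) = 2*W*(1 + 2*W*(5 + W)) (D(W) = (2*W)*(1 + (W + W)*(W + 5)) = (2*W)*(1 + (2*W)*(5 + W)) = (2*W)*(1 + 2*W*(5 + W)) = 2*W*(1 + 2*W*(5 + W)))
(10299 + r*D(4))*(-32198 - 32707) = (10299 + 11311*(2*4*(1 + 2*4² + 10*4)))*(-32198 - 32707) = (10299 + 11311*(2*4*(1 + 2*16 + 40)))*(-64905) = (10299 + 11311*(2*4*(1 + 32 + 40)))*(-64905) = (10299 + 11311*(2*4*73))*(-64905) = (10299 + 11311*584)*(-64905) = (10299 + 6605624)*(-64905) = 6615923*(-64905) = -429406482315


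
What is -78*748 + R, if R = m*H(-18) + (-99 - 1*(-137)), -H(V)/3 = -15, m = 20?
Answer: -57406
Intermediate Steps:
H(V) = 45 (H(V) = -3*(-15) = 45)
R = 938 (R = 20*45 + (-99 - 1*(-137)) = 900 + (-99 + 137) = 900 + 38 = 938)
-78*748 + R = -78*748 + 938 = -58344 + 938 = -57406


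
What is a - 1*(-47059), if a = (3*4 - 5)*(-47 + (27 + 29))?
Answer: 47122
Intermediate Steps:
a = 63 (a = (12 - 5)*(-47 + 56) = 7*9 = 63)
a - 1*(-47059) = 63 - 1*(-47059) = 63 + 47059 = 47122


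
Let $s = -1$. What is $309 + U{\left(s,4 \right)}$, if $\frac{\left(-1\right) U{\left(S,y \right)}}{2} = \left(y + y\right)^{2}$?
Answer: $181$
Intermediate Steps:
$U{\left(S,y \right)} = - 8 y^{2}$ ($U{\left(S,y \right)} = - 2 \left(y + y\right)^{2} = - 2 \left(2 y\right)^{2} = - 2 \cdot 4 y^{2} = - 8 y^{2}$)
$309 + U{\left(s,4 \right)} = 309 - 8 \cdot 4^{2} = 309 - 128 = 181$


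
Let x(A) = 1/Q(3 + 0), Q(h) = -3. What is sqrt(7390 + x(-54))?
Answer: sqrt(66507)/3 ≈ 85.963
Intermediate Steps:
x(A) = -1/3 (x(A) = 1/(-3) = -1/3)
sqrt(7390 + x(-54)) = sqrt(7390 - 1/3) = sqrt(22169/3) = sqrt(66507)/3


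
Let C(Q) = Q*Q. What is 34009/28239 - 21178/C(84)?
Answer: -59679673/33209064 ≈ -1.7971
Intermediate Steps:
C(Q) = Q²
34009/28239 - 21178/C(84) = 34009/28239 - 21178/(84²) = 34009*(1/28239) - 21178/7056 = 34009/28239 - 21178*1/7056 = 34009/28239 - 10589/3528 = -59679673/33209064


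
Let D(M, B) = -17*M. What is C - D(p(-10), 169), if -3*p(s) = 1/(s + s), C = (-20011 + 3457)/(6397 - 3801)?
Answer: -237277/38940 ≈ -6.0934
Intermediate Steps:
C = -8277/1298 (C = -16554/2596 = -16554*1/2596 = -8277/1298 ≈ -6.3767)
p(s) = -1/(6*s) (p(s) = -1/(3*(s + s)) = -1/(2*s)/3 = -1/(6*s))
C - D(p(-10), 169) = -8277/1298 - (-17)*(-⅙/(-10)) = -8277/1298 - (-17)*(-⅙*(-⅒)) = -8277/1298 - (-17)/60 = -8277/1298 - 1*(-17/60) = -8277/1298 + 17/60 = -237277/38940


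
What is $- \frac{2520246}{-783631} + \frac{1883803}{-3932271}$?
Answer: $\frac{8434083829973}{3081449456001} \approx 2.737$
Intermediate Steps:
$- \frac{2520246}{-783631} + \frac{1883803}{-3932271} = \left(-2520246\right) \left(- \frac{1}{783631}\right) + 1883803 \left(- \frac{1}{3932271}\right) = \frac{2520246}{783631} - \frac{1883803}{3932271} = \frac{8434083829973}{3081449456001}$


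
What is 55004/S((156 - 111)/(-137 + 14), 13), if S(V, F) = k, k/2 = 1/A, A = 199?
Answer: 5472898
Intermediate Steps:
k = 2/199 ≈ 0.010050
S(V, F) = 2/199
55004/S((156 - 111)/(-137 + 14), 13) = 55004/(2/199) = 55004*(199/2) = 5472898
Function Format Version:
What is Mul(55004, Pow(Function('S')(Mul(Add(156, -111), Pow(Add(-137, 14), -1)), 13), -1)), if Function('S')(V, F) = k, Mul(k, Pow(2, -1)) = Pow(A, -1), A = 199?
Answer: 5472898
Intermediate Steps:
k = Rational(2, 199) (k = Mul(2, Pow(199, -1)) = Mul(2, Rational(1, 199)) = Rational(2, 199) ≈ 0.010050)
Function('S')(V, F) = Rational(2, 199)
Mul(55004, Pow(Function('S')(Mul(Add(156, -111), Pow(Add(-137, 14), -1)), 13), -1)) = Mul(55004, Pow(Rational(2, 199), -1)) = Mul(55004, Rational(199, 2)) = 5472898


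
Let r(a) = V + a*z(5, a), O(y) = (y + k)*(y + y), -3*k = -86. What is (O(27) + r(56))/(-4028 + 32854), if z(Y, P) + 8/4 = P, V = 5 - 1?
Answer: 431/2059 ≈ 0.20932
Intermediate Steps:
V = 4
k = 86/3 (k = -1/3*(-86) = 86/3 ≈ 28.667)
z(Y, P) = -2 + P
O(y) = 2*y*(86/3 + y) (O(y) = (y + 86/3)*(y + y) = (86/3 + y)*(2*y) = 2*y*(86/3 + y))
r(a) = 4 + a*(-2 + a)
(O(27) + r(56))/(-4028 + 32854) = ((2/3)*27*(86 + 3*27) + (4 + 56*(-2 + 56)))/(-4028 + 32854) = ((2/3)*27*(86 + 81) + (4 + 56*54))/28826 = ((2/3)*27*167 + (4 + 3024))*(1/28826) = (3006 + 3028)*(1/28826) = 6034*(1/28826) = 431/2059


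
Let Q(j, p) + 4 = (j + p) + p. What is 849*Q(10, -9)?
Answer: -10188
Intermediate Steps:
Q(j, p) = -4 + j + 2*p (Q(j, p) = -4 + ((j + p) + p) = -4 + (j + 2*p) = -4 + j + 2*p)
849*Q(10, -9) = 849*(-4 + 10 + 2*(-9)) = 849*(-4 + 10 - 18) = 849*(-12) = -10188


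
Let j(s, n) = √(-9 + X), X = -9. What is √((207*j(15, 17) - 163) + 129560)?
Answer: √(129397 + 621*I*√2) ≈ 359.72 + 1.221*I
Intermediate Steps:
j(s, n) = 3*I*√2 (j(s, n) = √(-9 - 9) = √(-18) = 3*I*√2)
√((207*j(15, 17) - 163) + 129560) = √((207*(3*I*√2) - 163) + 129560) = √((621*I*√2 - 163) + 129560) = √((-163 + 621*I*√2) + 129560) = √(129397 + 621*I*√2)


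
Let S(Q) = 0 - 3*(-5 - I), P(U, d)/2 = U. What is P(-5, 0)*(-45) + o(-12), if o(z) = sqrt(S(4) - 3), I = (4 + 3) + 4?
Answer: 450 + 3*sqrt(5) ≈ 456.71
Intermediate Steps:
I = 11 (I = 7 + 4 = 11)
P(U, d) = 2*U
S(Q) = 48 (S(Q) = 0 - 3*(-5 - 1*11) = 0 - 3*(-5 - 11) = 0 - 3*(-16) = 0 + 48 = 48)
o(z) = 3*sqrt(5) (o(z) = sqrt(48 - 3) = sqrt(45) = 3*sqrt(5))
P(-5, 0)*(-45) + o(-12) = (2*(-5))*(-45) + 3*sqrt(5) = -10*(-45) + 3*sqrt(5) = 450 + 3*sqrt(5)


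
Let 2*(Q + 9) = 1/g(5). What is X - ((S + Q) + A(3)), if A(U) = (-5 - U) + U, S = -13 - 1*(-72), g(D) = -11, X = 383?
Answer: 7437/22 ≈ 338.05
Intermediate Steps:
S = 59 (S = -13 + 72 = 59)
A(U) = -5
Q = -199/22 (Q = -9 + (½)/(-11) = -9 + (½)*(-1/11) = -9 - 1/22 = -199/22 ≈ -9.0455)
X - ((S + Q) + A(3)) = 383 - ((59 - 199/22) - 5) = 383 - (1099/22 - 5) = 383 - 1*989/22 = 383 - 989/22 = 7437/22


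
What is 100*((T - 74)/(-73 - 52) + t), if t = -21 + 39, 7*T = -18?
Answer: 65144/35 ≈ 1861.3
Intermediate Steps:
T = -18/7 (T = (1/7)*(-18) = -18/7 ≈ -2.5714)
t = 18
100*((T - 74)/(-73 - 52) + t) = 100*((-18/7 - 74)/(-73 - 52) + 18) = 100*(-536/7/(-125) + 18) = 100*(-536/7*(-1/125) + 18) = 100*(536/875 + 18) = 100*(16286/875) = 65144/35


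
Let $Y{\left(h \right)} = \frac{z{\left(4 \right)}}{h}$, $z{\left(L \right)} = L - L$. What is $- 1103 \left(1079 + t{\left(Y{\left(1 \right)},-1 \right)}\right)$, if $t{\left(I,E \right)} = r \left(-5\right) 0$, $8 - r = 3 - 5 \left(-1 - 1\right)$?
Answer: $-1190137$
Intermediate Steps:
$z{\left(L \right)} = 0$
$r = -5$ ($r = 8 - \left(3 - 5 \left(-1 - 1\right)\right) = 8 - \left(3 - -10\right) = 8 - \left(3 + 10\right) = 8 - 13 = -5$)
$Y{\left(h \right)} = 0$ ($Y{\left(h \right)} = \frac{0}{h} = 0$)
$t{\left(I,E \right)} = 0$ ($t{\left(I,E \right)} = \left(-5\right) \left(-5\right) 0 = 25 \cdot 0 = 0$)
$- 1103 \left(1079 + t{\left(Y{\left(1 \right)},-1 \right)}\right) = - 1103 \left(1079 + 0\right) = \left(-1103\right) 1079 = -1190137$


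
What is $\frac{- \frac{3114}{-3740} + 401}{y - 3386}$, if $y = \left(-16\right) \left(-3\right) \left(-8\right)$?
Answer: $- \frac{751427}{7049900} \approx -0.10659$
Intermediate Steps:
$y = -384$ ($y = 48 \left(-8\right) = -384$)
$\frac{- \frac{3114}{-3740} + 401}{y - 3386} = \frac{- \frac{3114}{-3740} + 401}{-384 - 3386} = \frac{\left(-3114\right) \left(- \frac{1}{3740}\right) + 401}{-3770} = \left(\frac{1557}{1870} + 401\right) \left(- \frac{1}{3770}\right) = \frac{751427}{1870} \left(- \frac{1}{3770}\right) = - \frac{751427}{7049900}$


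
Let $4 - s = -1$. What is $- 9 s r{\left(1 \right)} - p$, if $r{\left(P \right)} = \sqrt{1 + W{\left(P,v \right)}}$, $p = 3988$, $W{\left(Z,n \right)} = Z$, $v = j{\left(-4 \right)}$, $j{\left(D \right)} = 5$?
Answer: $-3988 - 45 \sqrt{2} \approx -4051.6$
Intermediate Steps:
$v = 5$
$s = 5$ ($s = 4 - -1 = 4 + 1 = 5$)
$r{\left(P \right)} = \sqrt{1 + P}$
$- 9 s r{\left(1 \right)} - p = \left(-9\right) 5 \sqrt{1 + 1} - 3988 = - 45 \sqrt{2} - 3988 = -3988 - 45 \sqrt{2}$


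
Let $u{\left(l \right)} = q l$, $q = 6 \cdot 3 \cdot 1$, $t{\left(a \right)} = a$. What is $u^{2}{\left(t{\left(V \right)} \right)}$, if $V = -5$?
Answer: $8100$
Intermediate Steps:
$q = 18$ ($q = 18 \cdot 1 = 18$)
$u{\left(l \right)} = 18 l$
$u^{2}{\left(t{\left(V \right)} \right)} = \left(18 \left(-5\right)\right)^{2} = \left(-90\right)^{2} = 8100$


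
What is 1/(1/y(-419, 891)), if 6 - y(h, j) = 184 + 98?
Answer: -276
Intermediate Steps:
y(h, j) = -276 (y(h, j) = 6 - (184 + 98) = 6 - 1*282 = 6 - 282 = -276)
1/(1/y(-419, 891)) = 1/(1/(-276)) = 1/(-1/276) = -276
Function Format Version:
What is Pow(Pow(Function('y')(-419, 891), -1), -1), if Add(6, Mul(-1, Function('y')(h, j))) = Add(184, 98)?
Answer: -276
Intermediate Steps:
Function('y')(h, j) = -276 (Function('y')(h, j) = Add(6, Mul(-1, Add(184, 98))) = Add(6, Mul(-1, 282)) = Add(6, -282) = -276)
Pow(Pow(Function('y')(-419, 891), -1), -1) = Pow(Pow(-276, -1), -1) = Pow(Rational(-1, 276), -1) = -276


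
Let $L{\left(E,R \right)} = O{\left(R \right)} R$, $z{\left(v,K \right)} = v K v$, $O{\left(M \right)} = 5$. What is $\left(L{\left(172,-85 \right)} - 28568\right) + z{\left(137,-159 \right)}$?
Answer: $-3013264$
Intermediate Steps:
$z{\left(v,K \right)} = K v^{2}$ ($z{\left(v,K \right)} = K v v = K v^{2}$)
$L{\left(E,R \right)} = 5 R$
$\left(L{\left(172,-85 \right)} - 28568\right) + z{\left(137,-159 \right)} = \left(5 \left(-85\right) - 28568\right) - 159 \cdot 137^{2} = \left(-425 - 28568\right) - 2984271 = -28993 - 2984271 = -3013264$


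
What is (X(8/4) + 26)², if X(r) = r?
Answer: 784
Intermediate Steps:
(X(8/4) + 26)² = (8/4 + 26)² = (8*(¼) + 26)² = (2 + 26)² = 28² = 784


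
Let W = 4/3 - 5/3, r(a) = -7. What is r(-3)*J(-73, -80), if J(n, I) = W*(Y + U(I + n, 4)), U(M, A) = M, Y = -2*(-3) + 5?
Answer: -994/3 ≈ -331.33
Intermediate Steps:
Y = 11 (Y = 6 + 5 = 11)
W = -1/3 (W = 4*(1/3) - 5*1/3 = 4/3 - 5/3 = -1/3 ≈ -0.33333)
J(n, I) = -11/3 - I/3 - n/3 (J(n, I) = -(11 + (I + n))/3 = -(11 + I + n)/3 = -11/3 - I/3 - n/3)
r(-3)*J(-73, -80) = -7*(-11/3 - 1/3*(-80) - 1/3*(-73)) = -7*(-11/3 + 80/3 + 73/3) = -7*142/3 = -994/3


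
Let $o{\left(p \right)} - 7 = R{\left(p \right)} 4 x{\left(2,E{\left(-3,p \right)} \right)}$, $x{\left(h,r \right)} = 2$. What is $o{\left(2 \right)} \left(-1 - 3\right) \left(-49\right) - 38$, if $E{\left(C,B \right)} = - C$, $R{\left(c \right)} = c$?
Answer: $4470$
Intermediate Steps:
$o{\left(p \right)} = 7 + 8 p$ ($o{\left(p \right)} = 7 + p 4 \cdot 2 = 7 + 4 p 2 = 7 + 8 p$)
$o{\left(2 \right)} \left(-1 - 3\right) \left(-49\right) - 38 = \left(7 + 8 \cdot 2\right) \left(-1 - 3\right) \left(-49\right) - 38 = \left(7 + 16\right) \left(-1 - 3\right) \left(-49\right) - 38 = 23 \left(-4\right) \left(-49\right) - 38 = \left(-92\right) \left(-49\right) - 38 = 4508 - 38 = 4470$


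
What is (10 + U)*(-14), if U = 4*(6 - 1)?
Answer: -420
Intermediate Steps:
U = 20 (U = 4*5 = 20)
(10 + U)*(-14) = (10 + 20)*(-14) = 30*(-14) = -420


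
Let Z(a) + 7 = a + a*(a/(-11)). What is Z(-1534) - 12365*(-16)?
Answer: -193867/11 ≈ -17624.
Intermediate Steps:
Z(a) = -7 + a - a²/11 (Z(a) = -7 + (a + a*(a/(-11))) = -7 + (a + a*(a*(-1/11))) = -7 + (a + a*(-a/11)) = -7 + (a - a²/11) = -7 + a - a²/11)
Z(-1534) - 12365*(-16) = (-7 - 1534 - 1/11*(-1534)²) - 12365*(-16) = (-7 - 1534 - 1/11*2353156) - 1*(-197840) = (-7 - 1534 - 2353156/11) + 197840 = -2370107/11 + 197840 = -193867/11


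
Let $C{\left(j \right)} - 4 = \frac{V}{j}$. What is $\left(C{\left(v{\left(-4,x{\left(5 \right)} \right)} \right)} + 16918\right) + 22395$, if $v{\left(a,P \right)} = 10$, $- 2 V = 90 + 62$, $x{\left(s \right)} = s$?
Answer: $\frac{196547}{5} \approx 39309.0$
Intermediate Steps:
$V = -76$ ($V = - \frac{90 + 62}{2} = \left(- \frac{1}{2}\right) 152 = -76$)
$C{\left(j \right)} = 4 - \frac{76}{j}$
$\left(C{\left(v{\left(-4,x{\left(5 \right)} \right)} \right)} + 16918\right) + 22395 = \left(\left(4 - \frac{76}{10}\right) + 16918\right) + 22395 = \left(\left(4 - \frac{38}{5}\right) + 16918\right) + 22395 = \left(- \frac{18}{5} + 16918\right) + 22395 = \frac{84572}{5} + 22395 = \frac{196547}{5}$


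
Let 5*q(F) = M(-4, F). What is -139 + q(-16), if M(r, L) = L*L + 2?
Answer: -437/5 ≈ -87.400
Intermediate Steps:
M(r, L) = 2 + L² (M(r, L) = L² + 2 = 2 + L²)
q(F) = ⅖ + F²/5 (q(F) = (2 + F²)/5 = ⅖ + F²/5)
-139 + q(-16) = -139 + (⅖ + (⅕)*(-16)²) = -139 + (⅖ + (⅕)*256) = -139 + (⅖ + 256/5) = -139 + 258/5 = -437/5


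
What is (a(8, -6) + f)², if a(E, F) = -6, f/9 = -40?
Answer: 133956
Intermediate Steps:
f = -360 (f = 9*(-40) = -360)
(a(8, -6) + f)² = (-6 - 360)² = (-366)² = 133956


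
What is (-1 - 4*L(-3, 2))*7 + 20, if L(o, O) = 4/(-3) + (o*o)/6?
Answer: 25/3 ≈ 8.3333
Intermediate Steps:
L(o, O) = -4/3 + o²/6 (L(o, O) = 4*(-⅓) + o²*(⅙) = -4/3 + o²/6)
(-1 - 4*L(-3, 2))*7 + 20 = (-1 - 4*(-4/3 + (⅙)*(-3)²))*7 + 20 = (-1 - 4*(-4/3 + (⅙)*9))*7 + 20 = (-1 - 4*(-4/3 + 3/2))*7 + 20 = (-1 - 4*⅙)*7 + 20 = (-1 - ⅔)*7 + 20 = -5/3*7 + 20 = -35/3 + 20 = 25/3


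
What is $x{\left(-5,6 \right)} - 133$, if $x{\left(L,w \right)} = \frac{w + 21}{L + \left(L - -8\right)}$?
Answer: $- \frac{293}{2} \approx -146.5$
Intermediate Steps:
$x{\left(L,w \right)} = \frac{21 + w}{8 + 2 L}$ ($x{\left(L,w \right)} = \frac{21 + w}{L + \left(L + 8\right)} = \frac{21 + w}{L + \left(8 + L\right)} = \frac{21 + w}{8 + 2 L}$)
$x{\left(-5,6 \right)} - 133 = \frac{21 + 6}{2 \left(4 - 5\right)} - 133 = \frac{1}{2} \frac{1}{-1} \cdot 27 - 133 = \frac{1}{2} \left(-1\right) 27 - 133 = - \frac{27}{2} - 133 = - \frac{293}{2}$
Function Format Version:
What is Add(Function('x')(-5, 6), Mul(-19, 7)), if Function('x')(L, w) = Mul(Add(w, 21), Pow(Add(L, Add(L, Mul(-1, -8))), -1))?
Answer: Rational(-293, 2) ≈ -146.50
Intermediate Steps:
Function('x')(L, w) = Mul(Pow(Add(8, Mul(2, L)), -1), Add(21, w)) (Function('x')(L, w) = Mul(Add(21, w), Pow(Add(L, Add(L, 8)), -1)) = Mul(Add(21, w), Pow(Add(L, Add(8, L)), -1)) = Mul(Add(21, w), Pow(Add(8, Mul(2, L)), -1)) = Mul(Pow(Add(8, Mul(2, L)), -1), Add(21, w)))
Add(Function('x')(-5, 6), Mul(-19, 7)) = Add(Mul(Rational(1, 2), Pow(Add(4, -5), -1), Add(21, 6)), Mul(-19, 7)) = Add(Mul(Rational(1, 2), Pow(-1, -1), 27), -133) = Add(Mul(Rational(1, 2), -1, 27), -133) = Add(Rational(-27, 2), -133) = Rational(-293, 2)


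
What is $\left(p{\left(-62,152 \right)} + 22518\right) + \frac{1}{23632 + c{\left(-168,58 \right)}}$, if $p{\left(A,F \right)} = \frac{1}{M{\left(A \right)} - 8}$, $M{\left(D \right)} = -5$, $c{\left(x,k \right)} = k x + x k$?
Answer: $\frac{1213085565}{53872} \approx 22518.0$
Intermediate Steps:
$c{\left(x,k \right)} = 2 k x$ ($c{\left(x,k \right)} = k x + k x = 2 k x$)
$p{\left(A,F \right)} = - \frac{1}{13}$ ($p{\left(A,F \right)} = \frac{1}{-5 - 8} = \frac{1}{-13} = - \frac{1}{13}$)
$\left(p{\left(-62,152 \right)} + 22518\right) + \frac{1}{23632 + c{\left(-168,58 \right)}} = \left(- \frac{1}{13} + 22518\right) + \frac{1}{23632 + 2 \cdot 58 \left(-168\right)} = \frac{292733}{13} + \frac{1}{23632 - 19488} = \frac{292733}{13} + \frac{1}{4144} = \frac{1213085565}{53872}$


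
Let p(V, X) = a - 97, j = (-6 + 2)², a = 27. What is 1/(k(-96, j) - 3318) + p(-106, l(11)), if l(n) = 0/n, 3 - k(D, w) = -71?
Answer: -227081/3244 ≈ -70.000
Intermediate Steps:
j = 16 (j = (-4)² = 16)
k(D, w) = 74 (k(D, w) = 3 - 1*(-71) = 3 + 71 = 74)
l(n) = 0
p(V, X) = -70 (p(V, X) = 27 - 97 = -70)
1/(k(-96, j) - 3318) + p(-106, l(11)) = 1/(74 - 3318) - 70 = 1/(-3244) - 70 = -1/3244 - 70 = -227081/3244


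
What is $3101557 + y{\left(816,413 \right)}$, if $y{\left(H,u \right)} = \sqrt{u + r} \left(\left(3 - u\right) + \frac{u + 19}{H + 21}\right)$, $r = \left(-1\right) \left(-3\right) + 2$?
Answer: $3101557 - \frac{12694 \sqrt{418}}{31} \approx 3.0932 \cdot 10^{6}$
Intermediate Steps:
$r = 5$ ($r = 3 + 2 = 5$)
$y{\left(H,u \right)} = \sqrt{5 + u} \left(3 - u + \frac{19 + u}{21 + H}\right)$ ($y{\left(H,u \right)} = \sqrt{u + 5} \left(\left(3 - u\right) + \frac{u + 19}{H + 21}\right) = \sqrt{5 + u} \left(\left(3 - u\right) + \frac{19 + u}{21 + H}\right) = \sqrt{5 + u} \left(3 - u + \frac{19 + u}{21 + H}\right)$)
$3101557 + y{\left(816,413 \right)} = 3101557 + \frac{\sqrt{5 + 413} \left(82 - 8260 + 3 \cdot 816 - 816 \cdot 413\right)}{21 + 816} = 3101557 + \frac{\sqrt{418} \left(82 - 8260 + 2448 - 337008\right)}{837} = 3101557 + \sqrt{418} \cdot \frac{1}{837} \left(-342738\right) = 3101557 - \frac{12694 \sqrt{418}}{31}$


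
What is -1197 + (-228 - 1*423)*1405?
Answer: -915852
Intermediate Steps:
-1197 + (-228 - 1*423)*1405 = -1197 + (-228 - 423)*1405 = -1197 - 651*1405 = -1197 - 914655 = -915852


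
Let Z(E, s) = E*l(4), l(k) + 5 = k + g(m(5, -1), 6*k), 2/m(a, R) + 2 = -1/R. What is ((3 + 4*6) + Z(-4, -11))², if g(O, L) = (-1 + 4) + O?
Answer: 729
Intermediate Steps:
m(a, R) = 2/(-2 - 1/R)
g(O, L) = 3 + O
l(k) = -4 + k (l(k) = -5 + (k + (3 - 2*(-1)/(1 + 2*(-1)))) = -5 + (k + (3 - 2*(-1)/(1 - 2))) = -5 + (k + (3 - 2*(-1)/(-1))) = -5 + (k + (3 - 2*(-1)*(-1))) = -5 + (k + (3 - 2)) = -5 + (k + 1) = -5 + (1 + k) = -4 + k)
Z(E, s) = 0 (Z(E, s) = E*(-4 + 4) = E*0 = 0)
((3 + 4*6) + Z(-4, -11))² = ((3 + 4*6) + 0)² = ((3 + 24) + 0)² = (27 + 0)² = 27² = 729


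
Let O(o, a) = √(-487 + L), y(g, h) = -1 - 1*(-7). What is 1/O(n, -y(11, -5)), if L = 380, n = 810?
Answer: -I*√107/107 ≈ -0.096674*I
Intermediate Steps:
y(g, h) = 6 (y(g, h) = -1 + 7 = 6)
O(o, a) = I*√107 (O(o, a) = √(-487 + 380) = √(-107) = I*√107)
1/O(n, -y(11, -5)) = 1/(I*√107) = -I*√107/107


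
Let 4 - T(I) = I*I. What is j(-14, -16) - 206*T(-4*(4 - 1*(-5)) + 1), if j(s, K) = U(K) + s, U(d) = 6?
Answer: 251518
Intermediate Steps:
j(s, K) = 6 + s
T(I) = 4 - I² (T(I) = 4 - I*I = 4 - I²)
j(-14, -16) - 206*T(-4*(4 - 1*(-5)) + 1) = (6 - 14) - 206*(4 - (-4*(4 - 1*(-5)) + 1)²) = -8 - 206*(4 - (-4*(4 + 5) + 1)²) = -8 - 206*(4 - (-4*9 + 1)²) = -8 - 206*(4 - (-36 + 1)²) = -8 - 206*(4 - 1*(-35)²) = -8 - 206*(4 - 1*1225) = -8 - 206*(4 - 1225) = -8 - 206*(-1221) = -8 + 251526 = 251518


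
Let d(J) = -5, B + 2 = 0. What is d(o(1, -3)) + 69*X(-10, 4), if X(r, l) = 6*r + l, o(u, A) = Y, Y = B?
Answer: -3869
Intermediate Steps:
B = -2 (B = -2 + 0 = -2)
Y = -2
o(u, A) = -2
X(r, l) = l + 6*r
d(o(1, -3)) + 69*X(-10, 4) = -5 + 69*(4 + 6*(-10)) = -5 + 69*(4 - 60) = -5 + 69*(-56) = -5 - 3864 = -3869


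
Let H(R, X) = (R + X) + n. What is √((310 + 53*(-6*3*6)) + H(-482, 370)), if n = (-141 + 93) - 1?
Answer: 5*I*√223 ≈ 74.666*I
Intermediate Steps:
n = -49 (n = -48 - 1 = -49)
H(R, X) = -49 + R + X (H(R, X) = (R + X) - 49 = -49 + R + X)
√((310 + 53*(-6*3*6)) + H(-482, 370)) = √((310 + 53*(-6*3*6)) + (-49 - 482 + 370)) = √((310 + 53*(-18*6)) - 161) = √((310 + 53*(-108)) - 161) = √((310 - 5724) - 161) = √(-5414 - 161) = √(-5575) = 5*I*√223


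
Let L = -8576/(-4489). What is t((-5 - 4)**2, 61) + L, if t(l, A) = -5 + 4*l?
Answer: 21501/67 ≈ 320.91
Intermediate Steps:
L = 128/67 (L = -8576*(-1/4489) = 128/67 ≈ 1.9104)
t((-5 - 4)**2, 61) + L = (-5 + 4*(-5 - 4)**2) + 128/67 = (-5 + 4*(-9)**2) + 128/67 = (-5 + 4*81) + 128/67 = (-5 + 324) + 128/67 = 319 + 128/67 = 21501/67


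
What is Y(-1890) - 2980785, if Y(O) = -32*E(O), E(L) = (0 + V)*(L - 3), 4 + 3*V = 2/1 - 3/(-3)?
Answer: -3000977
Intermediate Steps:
V = -1/3 (V = -4/3 + (2/1 - 3/(-3))/3 = -4/3 + (2*1 - 3*(-1/3))/3 = -4/3 + (2 + 1)/3 = -4/3 + (1/3)*3 = -4/3 + 1 = -1/3 ≈ -0.33333)
E(L) = 1 - L/3 (E(L) = (0 - 1/3)*(L - 3) = -(-3 + L)/3 = 1 - L/3)
Y(O) = -32 + 32*O/3 (Y(O) = -32*(1 - O/3) = -32 + 32*O/3)
Y(-1890) - 2980785 = (-32 + (32/3)*(-1890)) - 2980785 = (-32 - 20160) - 2980785 = -20192 - 2980785 = -3000977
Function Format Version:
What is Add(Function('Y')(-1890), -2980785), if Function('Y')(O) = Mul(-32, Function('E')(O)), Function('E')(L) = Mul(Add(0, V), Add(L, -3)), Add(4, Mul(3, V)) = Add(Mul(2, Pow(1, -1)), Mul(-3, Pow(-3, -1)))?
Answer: -3000977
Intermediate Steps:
V = Rational(-1, 3) (V = Add(Rational(-4, 3), Mul(Rational(1, 3), Add(Mul(2, Pow(1, -1)), Mul(-3, Pow(-3, -1))))) = Add(Rational(-4, 3), Mul(Rational(1, 3), Add(Mul(2, 1), Mul(-3, Rational(-1, 3))))) = Add(Rational(-4, 3), Mul(Rational(1, 3), Add(2, 1))) = Add(Rational(-4, 3), Mul(Rational(1, 3), 3)) = Add(Rational(-4, 3), 1) = Rational(-1, 3) ≈ -0.33333)
Function('E')(L) = Add(1, Mul(Rational(-1, 3), L)) (Function('E')(L) = Mul(Add(0, Rational(-1, 3)), Add(L, -3)) = Mul(Rational(-1, 3), Add(-3, L)) = Add(1, Mul(Rational(-1, 3), L)))
Function('Y')(O) = Add(-32, Mul(Rational(32, 3), O)) (Function('Y')(O) = Mul(-32, Add(1, Mul(Rational(-1, 3), O))) = Add(-32, Mul(Rational(32, 3), O)))
Add(Function('Y')(-1890), -2980785) = Add(Add(-32, Mul(Rational(32, 3), -1890)), -2980785) = Add(Add(-32, -20160), -2980785) = Add(-20192, -2980785) = -3000977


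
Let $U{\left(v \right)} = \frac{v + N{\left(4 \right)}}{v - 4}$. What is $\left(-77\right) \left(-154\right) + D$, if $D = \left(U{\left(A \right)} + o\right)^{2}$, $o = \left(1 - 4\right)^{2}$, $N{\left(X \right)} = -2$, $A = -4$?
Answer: $\frac{191249}{16} \approx 11953.0$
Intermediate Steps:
$o = 9$ ($o = \left(-3\right)^{2} = 9$)
$U{\left(v \right)} = \frac{-2 + v}{-4 + v}$ ($U{\left(v \right)} = \frac{v - 2}{v - 4} = \frac{-2 + v}{-4 + v}$)
$D = \frac{1521}{16}$ ($D = \left(\frac{-2 - 4}{-4 - 4} + 9\right)^{2} = \left(\frac{1}{-8} \left(-6\right) + 9\right)^{2} = \left(\left(- \frac{1}{8}\right) \left(-6\right) + 9\right)^{2} = \left(\frac{3}{4} + 9\right)^{2} = \left(\frac{39}{4}\right)^{2} = \frac{1521}{16} \approx 95.063$)
$\left(-77\right) \left(-154\right) + D = \left(-77\right) \left(-154\right) + \frac{1521}{16} = 11858 + \frac{1521}{16} = \frac{191249}{16}$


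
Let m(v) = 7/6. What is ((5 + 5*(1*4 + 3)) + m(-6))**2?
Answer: 61009/36 ≈ 1694.7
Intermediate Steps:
m(v) = 7/6 (m(v) = 7*(1/6) = 7/6)
((5 + 5*(1*4 + 3)) + m(-6))**2 = ((5 + 5*(1*4 + 3)) + 7/6)**2 = ((5 + 5*(4 + 3)) + 7/6)**2 = ((5 + 5*7) + 7/6)**2 = ((5 + 35) + 7/6)**2 = (40 + 7/6)**2 = (247/6)**2 = 61009/36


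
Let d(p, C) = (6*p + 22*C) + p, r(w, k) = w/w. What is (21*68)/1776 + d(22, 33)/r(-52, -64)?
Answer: 130359/148 ≈ 880.80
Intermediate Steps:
r(w, k) = 1
d(p, C) = 7*p + 22*C
(21*68)/1776 + d(22, 33)/r(-52, -64) = (21*68)/1776 + (7*22 + 22*33)/1 = 1428*(1/1776) + (154 + 726)*1 = 119/148 + 880*1 = 119/148 + 880 = 130359/148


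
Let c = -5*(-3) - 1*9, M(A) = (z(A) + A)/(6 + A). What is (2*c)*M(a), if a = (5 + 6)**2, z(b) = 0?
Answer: 1452/127 ≈ 11.433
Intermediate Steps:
a = 121 (a = 11**2 = 121)
M(A) = A/(6 + A) (M(A) = (0 + A)/(6 + A) = A/(6 + A))
c = 6 (c = 15 - 9 = 6)
(2*c)*M(a) = (2*6)*(121/(6 + 121)) = 12*(121/127) = 1452/127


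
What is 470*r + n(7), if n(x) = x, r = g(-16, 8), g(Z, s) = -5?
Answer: -2343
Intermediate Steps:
r = -5
470*r + n(7) = 470*(-5) + 7 = -2350 + 7 = -2343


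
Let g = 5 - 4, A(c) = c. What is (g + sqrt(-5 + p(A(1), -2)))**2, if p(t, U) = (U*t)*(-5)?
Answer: (1 + sqrt(5))**2 ≈ 10.472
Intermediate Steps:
p(t, U) = -5*U*t
g = 1
(g + sqrt(-5 + p(A(1), -2)))**2 = (1 + sqrt(-5 - 5*(-2)*1))**2 = (1 + sqrt(-5 + 10))**2 = (1 + sqrt(5))**2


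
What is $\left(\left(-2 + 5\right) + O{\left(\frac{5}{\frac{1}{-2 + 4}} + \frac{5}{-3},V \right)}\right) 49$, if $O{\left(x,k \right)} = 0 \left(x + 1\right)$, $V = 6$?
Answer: $147$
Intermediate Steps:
$O{\left(x,k \right)} = 0$ ($O{\left(x,k \right)} = 0 \left(1 + x\right) = 0$)
$\left(\left(-2 + 5\right) + O{\left(\frac{5}{\frac{1}{-2 + 4}} + \frac{5}{-3},V \right)}\right) 49 = \left(\left(-2 + 5\right) + 0\right) 49 = \left(3 + 0\right) 49 = 3 \cdot 49 = 147$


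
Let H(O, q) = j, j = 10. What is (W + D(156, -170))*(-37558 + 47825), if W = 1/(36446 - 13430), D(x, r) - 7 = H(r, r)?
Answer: 4017199891/23016 ≈ 1.7454e+5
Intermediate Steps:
H(O, q) = 10
D(x, r) = 17 (D(x, r) = 7 + 10 = 17)
W = 1/23016 ≈ 4.3448e-5
(W + D(156, -170))*(-37558 + 47825) = (1/23016 + 17)*(-37558 + 47825) = (391273/23016)*10267 = 4017199891/23016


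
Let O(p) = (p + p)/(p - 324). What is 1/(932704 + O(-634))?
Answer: 479/446765850 ≈ 1.0722e-6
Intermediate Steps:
O(p) = 2*p/(-324 + p) (O(p) = (2*p)/(-324 + p) = 2*p/(-324 + p))
1/(932704 + O(-634)) = 1/(932704 + 2*(-634)/(-324 - 634)) = 1/(932704 + 2*(-634)/(-958)) = 1/(932704 + 2*(-634)*(-1/958)) = 1/(932704 + 634/479) = 1/(446765850/479) = 479/446765850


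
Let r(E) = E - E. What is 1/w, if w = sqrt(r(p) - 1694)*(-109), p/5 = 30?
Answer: I*sqrt(14)/16786 ≈ 0.0002229*I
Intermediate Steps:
p = 150 (p = 5*30 = 150)
r(E) = 0
w = -1199*I*sqrt(14) (w = sqrt(0 - 1694)*(-109) = sqrt(-1694)*(-109) = (11*I*sqrt(14))*(-109) = -1199*I*sqrt(14) ≈ -4486.3*I)
1/w = 1/(-1199*I*sqrt(14)) = I*sqrt(14)/16786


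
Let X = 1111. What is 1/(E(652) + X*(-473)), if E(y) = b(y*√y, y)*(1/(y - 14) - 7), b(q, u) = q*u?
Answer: 53475710783/587219042976425565951 - 605490505840*√163/587219042976425565951 ≈ -1.3073e-8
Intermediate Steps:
E(y) = y^(5/2)*(-7 + 1/(-14 + y)) (E(y) = ((y*√y)*y)*(1/(y - 14) - 7) = (y^(3/2)*y)*(1/(-14 + y) - 7) = y^(5/2)*(-7 + 1/(-14 + y)))
1/(E(652) + X*(-473)) = 1/(652^(5/2)*(99 - 7*652)/(-14 + 652) + 1111*(-473)) = 1/((850208*√163)*(99 - 4564)/638 - 525503) = 1/((850208*√163)*(1/638)*(-4465) - 525503) = 1/(-1898089360*√163/319 - 525503) = 1/(-525503 - 1898089360*√163/319)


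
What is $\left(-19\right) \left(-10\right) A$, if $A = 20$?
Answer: $3800$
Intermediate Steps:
$\left(-19\right) \left(-10\right) A = \left(-19\right) \left(-10\right) 20 = 190 \cdot 20 = 3800$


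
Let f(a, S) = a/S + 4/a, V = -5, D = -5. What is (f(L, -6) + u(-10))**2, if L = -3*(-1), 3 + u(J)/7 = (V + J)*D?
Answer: 9174841/36 ≈ 2.5486e+5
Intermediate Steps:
u(J) = 154 - 35*J (u(J) = -21 + 7*((-5 + J)*(-5)) = -21 + 7*(25 - 5*J) = -21 + (175 - 35*J) = 154 - 35*J)
L = 3
f(a, S) = 4/a + a/S
(f(L, -6) + u(-10))**2 = ((4/3 + 3/(-6)) + (154 - 35*(-10)))**2 = ((4*(1/3) + 3*(-1/6)) + (154 + 350))**2 = ((4/3 - 1/2) + 504)**2 = (5/6 + 504)**2 = (3029/6)**2 = 9174841/36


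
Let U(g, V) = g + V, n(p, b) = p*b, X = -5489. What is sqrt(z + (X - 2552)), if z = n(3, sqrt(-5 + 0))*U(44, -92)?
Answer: sqrt(-8041 - 144*I*sqrt(5)) ≈ 1.795 - 89.69*I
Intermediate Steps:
n(p, b) = b*p
U(g, V) = V + g
z = -144*I*sqrt(5) (z = (sqrt(-5 + 0)*3)*(-92 + 44) = (sqrt(-5)*3)*(-48) = ((I*sqrt(5))*3)*(-48) = (3*I*sqrt(5))*(-48) = -144*I*sqrt(5) ≈ -321.99*I)
sqrt(z + (X - 2552)) = sqrt(-144*I*sqrt(5) + (-5489 - 2552)) = sqrt(-144*I*sqrt(5) - 8041) = sqrt(-8041 - 144*I*sqrt(5))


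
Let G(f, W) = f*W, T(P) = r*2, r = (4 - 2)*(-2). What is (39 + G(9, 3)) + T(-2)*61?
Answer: -422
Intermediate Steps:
r = -4 (r = 2*(-2) = -4)
T(P) = -8 (T(P) = -4*2 = -8)
G(f, W) = W*f
(39 + G(9, 3)) + T(-2)*61 = (39 + 3*9) - 8*61 = (39 + 27) - 488 = 66 - 488 = -422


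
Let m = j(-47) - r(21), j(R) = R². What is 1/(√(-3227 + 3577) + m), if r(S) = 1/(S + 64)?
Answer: 7979970/17626395473 - 36125*√14/35252790946 ≈ 0.00044889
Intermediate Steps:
r(S) = 1/(64 + S)
m = 187764/85 (m = (-47)² - 1/(64 + 21) = 2209 - 1/85 = 187764/85 ≈ 2209.0)
1/(√(-3227 + 3577) + m) = 1/(√(-3227 + 3577) + 187764/85) = 1/(√350 + 187764/85) = 1/(5*√14 + 187764/85) = 1/(187764/85 + 5*√14)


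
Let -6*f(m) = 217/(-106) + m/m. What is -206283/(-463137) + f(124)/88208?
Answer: 34752513867/78024381632 ≈ 0.44541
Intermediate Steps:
f(m) = 37/212 (f(m) = -(217/(-106) + m/m)/6 = -(217*(-1/106) + 1)/6 = -(-217/106 + 1)/6 = -1/6*(-111/106) = 37/212)
-206283/(-463137) + f(124)/88208 = -206283/(-463137) + (37/212)/88208 = -206283*(-1/463137) + (37/212)*(1/88208) = 68761/154379 + 1/505408 = 34752513867/78024381632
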